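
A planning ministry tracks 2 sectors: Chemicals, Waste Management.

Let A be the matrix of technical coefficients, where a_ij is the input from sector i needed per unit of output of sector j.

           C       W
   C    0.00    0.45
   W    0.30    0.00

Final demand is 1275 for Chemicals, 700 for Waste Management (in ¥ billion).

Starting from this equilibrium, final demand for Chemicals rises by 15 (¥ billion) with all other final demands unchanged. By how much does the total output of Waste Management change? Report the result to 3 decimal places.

I − A =
  [   1.00    -0.45]
  [  -0.30     1.00]
det(I−A) = (1.00)(1.00) − (-0.45)(-0.30) = 0.8650
adj(I−A) = [[1.00, 0.45], [0.30, 1.00]]
(I − A)⁻¹ = adj(I−A) / det(I−A) ≈
  [   1.1561     0.5202]
  [   0.3468     1.1561]
Δx = (I − A)⁻¹ Δd with Δd having +15 in the Chemicals component and 0 elsewhere.
So Δx_W = L_WC · (+15), where L_WC = adj(I−A)_WC / det(I−A) = 0.30 / 0.8650.
Δx_W = 0.30 × (+15) / 0.8650 = 4.50 / 0.8650 ≈ 5.202.

Δx_W = 5.202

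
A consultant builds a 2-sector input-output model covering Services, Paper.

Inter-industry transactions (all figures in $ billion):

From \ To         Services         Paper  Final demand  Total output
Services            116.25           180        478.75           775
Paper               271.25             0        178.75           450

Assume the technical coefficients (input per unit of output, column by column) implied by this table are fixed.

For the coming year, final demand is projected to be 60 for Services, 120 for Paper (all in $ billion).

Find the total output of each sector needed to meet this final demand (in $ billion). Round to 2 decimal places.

Technical coefficients a_ij = z_ij / X_j:
  a_11 = 116.25/775 = 0.15, a_21 = 271.25/775 = 0.35
  a_12 = 180/450 = 0.40, a_22 = 0/450 = 0.00
I − A =
  [   0.85    -0.40]
  [  -0.35     1.00]
det(I−A) = (0.85)(1.00) − (-0.40)(-0.35) = 0.7100
adj(I−A) = [[1.00, 0.40], [0.35, 0.85]]
(I − A)⁻¹ = adj(I−A) / det(I−A) ≈
  [   1.4085     0.5634]
  [   0.4930     1.1972]
x = (I − A)⁻¹ d = adj(I−A)·d / det(I−A), with det(I−A) = 0.7100:
  x_1 = (1.00·60 + 0.40·120) / 0.7100 = 108.00 / 0.7100 ≈ 152.11
  x_2 = (0.35·60 + 0.85·120) / 0.7100 = 123.00 / 0.7100 ≈ 173.24

x_1 = 152.11, x_2 = 173.24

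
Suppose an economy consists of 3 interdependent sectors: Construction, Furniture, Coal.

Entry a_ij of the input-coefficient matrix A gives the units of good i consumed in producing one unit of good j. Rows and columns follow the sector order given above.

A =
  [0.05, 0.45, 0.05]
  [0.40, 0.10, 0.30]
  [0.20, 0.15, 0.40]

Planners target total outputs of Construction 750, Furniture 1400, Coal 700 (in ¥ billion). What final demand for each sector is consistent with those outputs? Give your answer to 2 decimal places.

I − A =
  [   0.95    -0.45    -0.05]
  [  -0.40     0.90    -0.30]
  [  -0.20    -0.15     0.60]
d = (I − A) x:
  d_1 = (+0.95)·750 + (-0.45)·1400 + (-0.05)·700 = 47.50
  d_2 = (-0.40)·750 + (+0.90)·1400 + (-0.30)·700 = 750.00
  d_3 = (-0.20)·750 + (-0.15)·1400 + (+0.60)·700 = 60.00

d_1 = 47.50, d_2 = 750.00, d_3 = 60.00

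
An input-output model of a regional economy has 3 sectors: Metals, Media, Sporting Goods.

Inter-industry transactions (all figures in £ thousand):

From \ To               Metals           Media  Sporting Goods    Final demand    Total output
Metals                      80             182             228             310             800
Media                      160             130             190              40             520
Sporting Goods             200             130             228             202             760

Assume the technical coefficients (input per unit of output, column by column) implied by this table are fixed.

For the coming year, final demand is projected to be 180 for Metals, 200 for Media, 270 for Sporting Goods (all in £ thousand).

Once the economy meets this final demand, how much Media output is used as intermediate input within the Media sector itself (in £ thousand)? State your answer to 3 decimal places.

Technical coefficients a_ij = z_ij / X_j:
  a_11 = 80/800 = 0.10, a_21 = 160/800 = 0.20, a_31 = 200/800 = 0.25
  a_12 = 182/520 = 0.35, a_22 = 130/520 = 0.25, a_32 = 130/520 = 0.25
  a_13 = 228/760 = 0.30, a_23 = 190/760 = 0.25, a_33 = 228/760 = 0.30
I − A =
  [   0.90    -0.35    -0.30]
  [  -0.20     0.75    -0.25]
  [  -0.25    -0.25     0.70]
Cofactors of I−A, C_ij = (−1)^(i+j)·(minor ij) (rows/columns in the sector order above):
  C_11 = (0.75)(0.70) − (-0.25)(-0.25) = 0.4625
  C_12 = −[(-0.20)(0.70) − (-0.25)(-0.25)] = 0.2025
  C_13 = (-0.20)(-0.25) − (0.75)(-0.25) = 0.2375
  C_21 = −[(-0.35)(0.70) − (-0.30)(-0.25)] = 0.3200
  C_22 = (0.90)(0.70) − (-0.30)(-0.25) = 0.5550
  C_23 = −[(0.90)(-0.25) − (-0.35)(-0.25)] = 0.3125
  C_31 = (-0.35)(-0.25) − (-0.30)(0.75) = 0.3125
  C_32 = −[(0.90)(-0.25) − (-0.30)(-0.20)] = 0.2850
  C_33 = (0.90)(0.75) − (-0.35)(-0.20) = 0.6050
det(I−A) = Σ_j (I−A)_1j·C_1j = (0.90)(0.4625) + (-0.35)(0.2025) + (-0.30)(0.2375) = 0.274125
adj(I−A) = Cᵀ =
  [ 0.4625   0.3200   0.3125]
  [ 0.2025   0.5550   0.2850]
  [ 0.2375   0.3125   0.6050]
(I − A)⁻¹ = adj(I−A) / det(I−A) ≈
  [   1.6872     1.1674     1.1400]
  [   0.7387     2.0246     1.0397]
  [   0.8664     1.1400     2.2070]
First solve x = (I − A)⁻¹ d = adj(I−A)·d / det(I−A); in particular x_2 = (0.2025·180 + 0.5550·200 + 0.2850·270) / 0.274125 = 224.40 / 0.274125 ≈ 818.60465.
Intermediate flow from 2 to 2: z_22 = a_22 · x_2 = 0.25 × 224.40 / 0.274125 = 56.10 / 0.274125 ≈ 204.651.

z_22 = 204.651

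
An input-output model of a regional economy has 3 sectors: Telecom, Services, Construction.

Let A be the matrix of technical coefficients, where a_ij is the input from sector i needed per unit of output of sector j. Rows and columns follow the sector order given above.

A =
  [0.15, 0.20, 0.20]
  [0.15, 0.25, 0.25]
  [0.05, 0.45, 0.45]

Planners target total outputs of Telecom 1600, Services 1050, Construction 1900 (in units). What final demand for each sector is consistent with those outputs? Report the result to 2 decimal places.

d_T = 770.00, d_S = 72.50, d_C = 492.50

I − A =
  [   0.85    -0.20    -0.20]
  [  -0.15     0.75    -0.25]
  [  -0.05    -0.45     0.55]
d = (I − A) x:
  d_T = (+0.85)·1600 + (-0.20)·1050 + (-0.20)·1900 = 770.00
  d_S = (-0.15)·1600 + (+0.75)·1050 + (-0.25)·1900 = 72.50
  d_C = (-0.05)·1600 + (-0.45)·1050 + (+0.55)·1900 = 492.50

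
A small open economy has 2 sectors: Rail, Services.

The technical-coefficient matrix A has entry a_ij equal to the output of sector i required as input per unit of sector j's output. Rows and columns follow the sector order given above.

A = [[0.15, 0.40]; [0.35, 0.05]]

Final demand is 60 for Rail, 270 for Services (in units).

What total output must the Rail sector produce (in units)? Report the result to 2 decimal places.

x_R = 247.19

I − A =
  [   0.85    -0.40]
  [  -0.35     0.95]
det(I−A) = (0.85)(0.95) − (-0.40)(-0.35) = 0.6675
adj(I−A) = [[0.95, 0.40], [0.35, 0.85]]
(I − A)⁻¹ = adj(I−A) / det(I−A) ≈
  [   1.4232     0.5993]
  [   0.5243     1.2734]
x = (I − A)⁻¹ d = adj(I−A)·d / det(I−A), with det(I−A) = 0.6675:
  x_R = (0.95·60 + 0.40·270) / 0.6675 = 165.00 / 0.6675 ≈ 247.19
  x_S = (0.35·60 + 0.85·270) / 0.6675 = 250.50 / 0.6675 ≈ 375.28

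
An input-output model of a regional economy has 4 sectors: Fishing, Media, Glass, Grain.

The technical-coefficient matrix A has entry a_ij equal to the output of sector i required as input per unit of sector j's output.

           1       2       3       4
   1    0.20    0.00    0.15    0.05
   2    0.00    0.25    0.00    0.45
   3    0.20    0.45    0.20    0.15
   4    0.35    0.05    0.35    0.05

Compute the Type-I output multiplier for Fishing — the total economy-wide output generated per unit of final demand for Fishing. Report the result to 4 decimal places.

m_1 = 3.6629

I − A =
  [   0.80     0.00    -0.15    -0.05]
  [   0.00     0.75     0.00    -0.45]
  [  -0.20    -0.45     0.80    -0.15]
  [  -0.35    -0.05    -0.35     0.95]
Compute the cofactors C_ij = (−1)^(i+j)·(3×3 minor ij) of I−A; the adjugate is their transpose:
adj(I−A) = Cᵀ =
  [ 0.441750   0.075125   0.116625   0.077250]
  [ 0.157500   0.512125   0.149625   0.274500]
  [ 0.248250   0.340625   0.538875   0.259500]
  [ 0.262500   0.180125   0.249375   0.457500]
det(I−A) = Σ_j (I−A)_1j·C_1j = (0.80)(0.441750) + (0.00)(0.157500) + (-0.15)(0.248250) + (-0.05)(0.262500) = 0.3030375
(I − A)⁻¹ = adj(I−A) / det(I−A) ≈
  [   1.45774     0.24791     0.38485     0.25492]
  [   0.51974     1.68997     0.49375     0.90583]
  [   0.81921     1.12404     1.77825     0.85633]
  [   0.86623     0.59440     0.82292     1.50971]
The output multiplier for sector j is the column-j sum of the Leontief inverse (I − A)⁻¹ = adj(I−A) / det(I−A).
Column 1 of adj(I−A): (0.441750, 0.157500, 0.248250, 0.262500); det(I−A) = 0.3030375.
m_1 = (0.441750 + 0.157500 + 0.248250 + 0.262500) / 0.3030375 = 1.11 / 0.3030375 ≈ 3.6629.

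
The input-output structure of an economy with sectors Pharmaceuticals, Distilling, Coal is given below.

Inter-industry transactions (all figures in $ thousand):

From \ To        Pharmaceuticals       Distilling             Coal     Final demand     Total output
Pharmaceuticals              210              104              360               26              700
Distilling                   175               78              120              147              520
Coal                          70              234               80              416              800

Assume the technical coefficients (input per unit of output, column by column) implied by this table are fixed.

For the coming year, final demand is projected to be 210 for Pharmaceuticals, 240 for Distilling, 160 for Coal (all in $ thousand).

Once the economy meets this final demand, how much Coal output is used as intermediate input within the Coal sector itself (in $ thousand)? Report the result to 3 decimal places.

z_CC = 59.502

Technical coefficients a_ij = z_ij / X_j:
  a_PP = 210/700 = 0.30, a_DP = 175/700 = 0.25, a_CP = 70/700 = 0.10
  a_PD = 104/520 = 0.20, a_DD = 78/520 = 0.15, a_CD = 234/520 = 0.45
  a_PC = 360/800 = 0.45, a_DC = 120/800 = 0.15, a_CC = 80/800 = 0.10
I − A =
  [   0.70    -0.20    -0.45]
  [  -0.25     0.85    -0.15]
  [  -0.10    -0.45     0.90]
Cofactors of I−A, C_ij = (−1)^(i+j)·(minor ij) (rows/columns in the sector order above):
  C_11 = (0.85)(0.90) − (-0.15)(-0.45) = 0.6975
  C_12 = −[(-0.25)(0.90) − (-0.15)(-0.10)] = 0.2400
  C_13 = (-0.25)(-0.45) − (0.85)(-0.10) = 0.1975
  C_21 = −[(-0.20)(0.90) − (-0.45)(-0.45)] = 0.3825
  C_22 = (0.70)(0.90) − (-0.45)(-0.10) = 0.5850
  C_23 = −[(0.70)(-0.45) − (-0.20)(-0.10)] = 0.3350
  C_31 = (-0.20)(-0.15) − (-0.45)(0.85) = 0.4125
  C_32 = −[(0.70)(-0.15) − (-0.45)(-0.25)] = 0.2175
  C_33 = (0.70)(0.85) − (-0.20)(-0.25) = 0.5450
det(I−A) = Σ_j (I−A)_1j·C_1j = (0.70)(0.6975) + (-0.20)(0.2400) + (-0.45)(0.1975) = 0.351375
adj(I−A) = Cᵀ =
  [ 0.6975   0.3825   0.4125]
  [ 0.2400   0.5850   0.2175]
  [ 0.1975   0.3350   0.5450]
(I − A)⁻¹ = adj(I−A) / det(I−A) ≈
  [   1.9851     1.0886     1.1740]
  [   0.6830     1.6649     0.6190]
  [   0.5621     0.9534     1.5510]
First solve x = (I − A)⁻¹ d = adj(I−A)·d / det(I−A); in particular x_C = (0.1975·210 + 0.3350·240 + 0.5450·160) / 0.351375 = 209.075 / 0.351375 ≈ 595.01957.
Intermediate flow from C to C: z_CC = a_CC · x_C = 0.10 × 209.075 / 0.351375 = 20.9075 / 0.351375 ≈ 59.502.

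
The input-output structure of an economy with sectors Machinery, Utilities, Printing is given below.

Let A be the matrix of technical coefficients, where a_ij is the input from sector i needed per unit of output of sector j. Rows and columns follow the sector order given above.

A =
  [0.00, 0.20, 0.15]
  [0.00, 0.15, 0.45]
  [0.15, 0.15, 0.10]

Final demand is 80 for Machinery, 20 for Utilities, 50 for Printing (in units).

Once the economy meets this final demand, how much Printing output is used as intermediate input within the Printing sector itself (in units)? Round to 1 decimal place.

I − A =
  [   1.00    -0.20    -0.15]
  [   0.00     0.85    -0.45]
  [  -0.15    -0.15     0.90]
Cofactors of I−A, C_ij = (−1)^(i+j)·(minor ij) (rows/columns in the sector order above):
  C_11 = (0.85)(0.90) − (-0.45)(-0.15) = 0.6975
  C_12 = −[(0.00)(0.90) − (-0.45)(-0.15)] = 0.0675
  C_13 = (0.00)(-0.15) − (0.85)(-0.15) = 0.1275
  C_21 = −[(-0.20)(0.90) − (-0.15)(-0.15)] = 0.2025
  C_22 = (1.00)(0.90) − (-0.15)(-0.15) = 0.8775
  C_23 = −[(1.00)(-0.15) − (-0.20)(-0.15)] = 0.1800
  C_31 = (-0.20)(-0.45) − (-0.15)(0.85) = 0.2175
  C_32 = −[(1.00)(-0.45) − (-0.15)(0.00)] = 0.4500
  C_33 = (1.00)(0.85) − (-0.20)(0.00) = 0.8500
det(I−A) = Σ_j (I−A)_1j·C_1j = (1.00)(0.6975) + (-0.20)(0.0675) + (-0.15)(0.1275) = 0.664875
adj(I−A) = Cᵀ =
  [ 0.6975   0.2025   0.2175]
  [ 0.0675   0.8775   0.4500]
  [ 0.1275   0.1800   0.8500]
(I − A)⁻¹ = adj(I−A) / det(I−A) ≈
  [   1.0491     0.3046     0.3271]
  [   0.1015     1.3198     0.6768]
  [   0.1918     0.2707     1.2784]
First solve x = (I − A)⁻¹ d = adj(I−A)·d / det(I−A); in particular x_3 = (0.1275·80 + 0.1800·20 + 0.8500·50) / 0.664875 = 56.30 / 0.664875 ≈ 84.678.
Intermediate flow from 3 to 3: z_33 = a_33 · x_3 = 0.10 × 56.30 / 0.664875 = 5.63 / 0.664875 ≈ 8.5.

z_33 = 8.5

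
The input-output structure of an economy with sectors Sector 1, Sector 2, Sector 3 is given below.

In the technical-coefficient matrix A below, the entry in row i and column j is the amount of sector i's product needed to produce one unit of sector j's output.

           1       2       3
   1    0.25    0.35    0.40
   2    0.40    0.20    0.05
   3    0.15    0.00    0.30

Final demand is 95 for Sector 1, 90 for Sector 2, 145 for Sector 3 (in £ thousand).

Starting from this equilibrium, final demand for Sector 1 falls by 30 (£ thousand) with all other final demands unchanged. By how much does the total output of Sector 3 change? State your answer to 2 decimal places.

I − A =
  [   0.75    -0.35    -0.40]
  [  -0.40     0.80    -0.05]
  [  -0.15     0.00     0.70]
Cofactors of I−A, C_ij = (−1)^(i+j)·(minor ij) (rows/columns in the sector order above):
  C_11 = (0.80)(0.70) − (-0.05)(0.00) = 0.5600
  C_12 = −[(-0.40)(0.70) − (-0.05)(-0.15)] = 0.2875
  C_13 = (-0.40)(0.00) − (0.80)(-0.15) = 0.1200
  C_21 = −[(-0.35)(0.70) − (-0.40)(0.00)] = 0.2450
  C_22 = (0.75)(0.70) − (-0.40)(-0.15) = 0.4650
  C_23 = −[(0.75)(0.00) − (-0.35)(-0.15)] = 0.0525
  C_31 = (-0.35)(-0.05) − (-0.40)(0.80) = 0.3375
  C_32 = −[(0.75)(-0.05) − (-0.40)(-0.40)] = 0.1975
  C_33 = (0.75)(0.80) − (-0.35)(-0.40) = 0.4600
det(I−A) = Σ_j (I−A)_1j·C_1j = (0.75)(0.5600) + (-0.35)(0.2875) + (-0.40)(0.1200) = 0.271375
adj(I−A) = Cᵀ =
  [ 0.5600   0.2450   0.3375]
  [ 0.2875   0.4650   0.1975]
  [ 0.1200   0.0525   0.4600]
(I − A)⁻¹ = adj(I−A) / det(I−A) ≈
  [   2.0636     0.9028     1.2437]
  [   1.0594     1.7135     0.7278]
  [   0.4422     0.1935     1.6951]
Δx = (I − A)⁻¹ Δd with Δd having -30 in the Sector 1 component and 0 elsewhere.
So Δx_3 = L_31 · (-30), where L_31 = adj(I−A)_31 / det(I−A) = 0.1200 / 0.271375.
Δx_3 = 0.1200 × (-30) / 0.271375 = -3.60 / 0.271375 ≈ -13.27.

Δx_3 = -13.27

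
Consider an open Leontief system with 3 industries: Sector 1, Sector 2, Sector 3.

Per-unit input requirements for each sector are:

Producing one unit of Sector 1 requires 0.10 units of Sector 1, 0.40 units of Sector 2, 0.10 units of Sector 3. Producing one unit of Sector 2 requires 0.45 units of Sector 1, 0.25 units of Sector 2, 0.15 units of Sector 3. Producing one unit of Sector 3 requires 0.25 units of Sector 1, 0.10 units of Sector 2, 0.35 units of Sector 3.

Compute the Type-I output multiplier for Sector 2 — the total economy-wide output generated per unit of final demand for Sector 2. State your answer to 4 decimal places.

m_2 = 3.9630

I − A =
  [   0.90    -0.45    -0.25]
  [  -0.40     0.75    -0.10]
  [  -0.10    -0.15     0.65]
Cofactors of I−A, C_ij = (−1)^(i+j)·(minor ij) (rows/columns in the sector order above):
  C_11 = (0.75)(0.65) − (-0.10)(-0.15) = 0.4725
  C_12 = −[(-0.40)(0.65) − (-0.10)(-0.10)] = 0.2700
  C_13 = (-0.40)(-0.15) − (0.75)(-0.10) = 0.1350
  C_21 = −[(-0.45)(0.65) − (-0.25)(-0.15)] = 0.3300
  C_22 = (0.90)(0.65) − (-0.25)(-0.10) = 0.5600
  C_23 = −[(0.90)(-0.15) − (-0.45)(-0.10)] = 0.1800
  C_31 = (-0.45)(-0.10) − (-0.25)(0.75) = 0.2325
  C_32 = −[(0.90)(-0.10) − (-0.25)(-0.40)] = 0.1900
  C_33 = (0.90)(0.75) − (-0.45)(-0.40) = 0.4950
det(I−A) = Σ_j (I−A)_1j·C_1j = (0.90)(0.4725) + (-0.45)(0.2700) + (-0.25)(0.1350) = 0.2700
adj(I−A) = Cᵀ =
  [ 0.4725   0.3300   0.2325]
  [ 0.2700   0.5600   0.1900]
  [ 0.1350   0.1800   0.4950]
(I − A)⁻¹ = adj(I−A) / det(I−A) ≈
  [   1.75000     1.22222     0.86111]
  [   1.00000     2.07407     0.70370]
  [   0.50000     0.66667     1.83333]
The output multiplier for sector j is the column-j sum of the Leontief inverse (I − A)⁻¹ = adj(I−A) / det(I−A).
Column 2 of adj(I−A): (0.3300, 0.5600, 0.1800); det(I−A) = 0.2700.
m_2 = (0.3300 + 0.5600 + 0.1800) / 0.2700 = 1.07 / 0.2700 ≈ 3.9630.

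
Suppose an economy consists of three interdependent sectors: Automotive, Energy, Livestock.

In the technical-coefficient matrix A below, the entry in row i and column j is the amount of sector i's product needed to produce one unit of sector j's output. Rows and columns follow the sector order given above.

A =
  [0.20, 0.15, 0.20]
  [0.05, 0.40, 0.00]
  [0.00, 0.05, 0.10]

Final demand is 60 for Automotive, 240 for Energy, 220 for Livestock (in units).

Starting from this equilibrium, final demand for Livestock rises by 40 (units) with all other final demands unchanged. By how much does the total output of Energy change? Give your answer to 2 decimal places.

Δx_E = 0.94

I − A =
  [   0.80    -0.15    -0.20]
  [  -0.05     0.60     0.00]
  [   0.00    -0.05     0.90]
Cofactors of I−A, C_ij = (−1)^(i+j)·(minor ij) (rows/columns in the sector order above):
  C_11 = (0.60)(0.90) − (0.00)(-0.05) = 0.5400
  C_12 = −[(-0.05)(0.90) − (0.00)(0.00)] = 0.0450
  C_13 = (-0.05)(-0.05) − (0.60)(0.00) = 0.0025
  C_21 = −[(-0.15)(0.90) − (-0.20)(-0.05)] = 0.1450
  C_22 = (0.80)(0.90) − (-0.20)(0.00) = 0.7200
  C_23 = −[(0.80)(-0.05) − (-0.15)(0.00)] = 0.0400
  C_31 = (-0.15)(0.00) − (-0.20)(0.60) = 0.1200
  C_32 = −[(0.80)(0.00) − (-0.20)(-0.05)] = 0.0100
  C_33 = (0.80)(0.60) − (-0.15)(-0.05) = 0.4725
det(I−A) = Σ_j (I−A)_1j·C_1j = (0.80)(0.5400) + (-0.15)(0.0450) + (-0.20)(0.0025) = 0.42475
adj(I−A) = Cᵀ =
  [ 0.5400   0.1450   0.1200]
  [ 0.0450   0.7200   0.0100]
  [ 0.0025   0.0400   0.4725]
(I − A)⁻¹ = adj(I−A) / det(I−A) ≈
  [   1.2713     0.3414     0.2825]
  [   0.1059     1.6951     0.0235]
  [   0.0059     0.0942     1.1124]
Δx = (I − A)⁻¹ Δd with Δd having +40 in the Livestock component and 0 elsewhere.
So Δx_E = L_EL · (+40), where L_EL = adj(I−A)_EL / det(I−A) = 0.0100 / 0.42475.
Δx_E = 0.0100 × (+40) / 0.42475 = 0.40 / 0.42475 ≈ 0.94.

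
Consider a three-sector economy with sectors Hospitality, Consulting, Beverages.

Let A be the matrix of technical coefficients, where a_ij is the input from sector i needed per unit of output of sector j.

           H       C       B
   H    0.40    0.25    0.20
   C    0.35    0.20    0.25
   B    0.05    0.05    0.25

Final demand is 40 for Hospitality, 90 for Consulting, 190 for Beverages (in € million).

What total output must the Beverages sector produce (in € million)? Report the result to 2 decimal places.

I − A =
  [   0.60    -0.25    -0.20]
  [  -0.35     0.80    -0.25]
  [  -0.05    -0.05     0.75]
Cofactors of I−A, C_ij = (−1)^(i+j)·(minor ij) (rows/columns in the sector order above):
  C_11 = (0.80)(0.75) − (-0.25)(-0.05) = 0.5875
  C_12 = −[(-0.35)(0.75) − (-0.25)(-0.05)] = 0.2750
  C_13 = (-0.35)(-0.05) − (0.80)(-0.05) = 0.0575
  C_21 = −[(-0.25)(0.75) − (-0.20)(-0.05)] = 0.1975
  C_22 = (0.60)(0.75) − (-0.20)(-0.05) = 0.4400
  C_23 = −[(0.60)(-0.05) − (-0.25)(-0.05)] = 0.0425
  C_31 = (-0.25)(-0.25) − (-0.20)(0.80) = 0.2225
  C_32 = −[(0.60)(-0.25) − (-0.20)(-0.35)] = 0.2200
  C_33 = (0.60)(0.80) − (-0.25)(-0.35) = 0.3925
det(I−A) = Σ_j (I−A)_1j·C_1j = (0.60)(0.5875) + (-0.25)(0.2750) + (-0.20)(0.0575) = 0.27225
adj(I−A) = Cᵀ =
  [ 0.5875   0.1975   0.2225]
  [ 0.2750   0.4400   0.2200]
  [ 0.0575   0.0425   0.3925]
(I − A)⁻¹ = adj(I−A) / det(I−A) ≈
  [   2.1579     0.7254     0.8173]
  [   1.0101     1.6162     0.8081]
  [   0.2112     0.1561     1.4417]
x = (I − A)⁻¹ d = adj(I−A)·d / det(I−A), with det(I−A) = 0.27225:
  x_H = (0.5875·40 + 0.1975·90 + 0.2225·190) / 0.27225 = 83.55 / 0.27225 ≈ 306.89
  x_C = (0.2750·40 + 0.4400·90 + 0.2200·190) / 0.27225 = 92.40 / 0.27225 ≈ 339.39
  x_B = (0.0575·40 + 0.0425·90 + 0.3925·190) / 0.27225 = 80.70 / 0.27225 ≈ 296.42

x_B = 296.42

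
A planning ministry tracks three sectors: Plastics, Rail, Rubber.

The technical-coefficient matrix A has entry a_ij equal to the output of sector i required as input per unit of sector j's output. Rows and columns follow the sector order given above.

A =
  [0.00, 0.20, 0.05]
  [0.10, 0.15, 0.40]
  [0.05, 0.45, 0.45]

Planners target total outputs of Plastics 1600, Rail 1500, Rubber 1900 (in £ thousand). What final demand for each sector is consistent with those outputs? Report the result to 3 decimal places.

I − A =
  [   1.00    -0.20    -0.05]
  [  -0.10     0.85    -0.40]
  [  -0.05    -0.45     0.55]
d = (I − A) x:
  d_1 = (+1.00)·1600 + (-0.20)·1500 + (-0.05)·1900 = 1205.000
  d_2 = (-0.10)·1600 + (+0.85)·1500 + (-0.40)·1900 = 355.000
  d_3 = (-0.05)·1600 + (-0.45)·1500 + (+0.55)·1900 = 290.000

d_1 = 1205.000, d_2 = 355.000, d_3 = 290.000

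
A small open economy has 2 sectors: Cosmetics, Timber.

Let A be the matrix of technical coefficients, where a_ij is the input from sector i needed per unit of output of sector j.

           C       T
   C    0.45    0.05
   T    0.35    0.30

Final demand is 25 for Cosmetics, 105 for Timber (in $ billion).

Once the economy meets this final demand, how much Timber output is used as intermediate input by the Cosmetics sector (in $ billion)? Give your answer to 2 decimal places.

z_TC = 21.67

I − A =
  [   0.55    -0.05]
  [  -0.35     0.70]
det(I−A) = (0.55)(0.70) − (-0.05)(-0.35) = 0.3675
adj(I−A) = [[0.70, 0.05], [0.35, 0.55]]
(I − A)⁻¹ = adj(I−A) / det(I−A) ≈
  [   1.9048     0.1361]
  [   0.9524     1.4966]
First solve x = (I − A)⁻¹ d = adj(I−A)·d / det(I−A); in particular x_C = (0.70·25 + 0.05·105) / 0.3675 = 22.75 / 0.3675 ≈ 61.9048.
Intermediate flow from T to C: z_TC = a_TC · x_C = 0.35 × 22.75 / 0.3675 = 7.9625 / 0.3675 ≈ 21.67.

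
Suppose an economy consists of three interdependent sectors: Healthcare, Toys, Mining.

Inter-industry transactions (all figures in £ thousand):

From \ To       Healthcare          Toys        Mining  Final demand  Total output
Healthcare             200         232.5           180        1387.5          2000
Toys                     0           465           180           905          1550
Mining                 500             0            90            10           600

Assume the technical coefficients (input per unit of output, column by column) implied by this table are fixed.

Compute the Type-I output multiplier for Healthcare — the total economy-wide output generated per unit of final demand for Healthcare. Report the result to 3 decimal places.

Technical coefficients a_ij = z_ij / X_j:
  a_HH = 200/2000 = 0.10, a_TH = 0/2000 = 0.00, a_MH = 500/2000 = 0.25
  a_HT = 232.5/1550 = 0.15, a_TT = 465/1550 = 0.30, a_MT = 0/1550 = 0.00
  a_HM = 180/600 = 0.30, a_TM = 180/600 = 0.30, a_MM = 90/600 = 0.15
I − A =
  [   0.90    -0.15    -0.30]
  [   0.00     0.70    -0.30]
  [  -0.25     0.00     0.85]
Cofactors of I−A, C_ij = (−1)^(i+j)·(minor ij) (rows/columns in the sector order above):
  C_11 = (0.70)(0.85) − (-0.30)(0.00) = 0.5950
  C_12 = −[(0.00)(0.85) − (-0.30)(-0.25)] = 0.0750
  C_13 = (0.00)(0.00) − (0.70)(-0.25) = 0.1750
  C_21 = −[(-0.15)(0.85) − (-0.30)(0.00)] = 0.1275
  C_22 = (0.90)(0.85) − (-0.30)(-0.25) = 0.6900
  C_23 = −[(0.90)(0.00) − (-0.15)(-0.25)] = 0.0375
  C_31 = (-0.15)(-0.30) − (-0.30)(0.70) = 0.2550
  C_32 = −[(0.90)(-0.30) − (-0.30)(0.00)] = 0.2700
  C_33 = (0.90)(0.70) − (-0.15)(0.00) = 0.6300
det(I−A) = Σ_j (I−A)_1j·C_1j = (0.90)(0.5950) + (-0.15)(0.0750) + (-0.30)(0.1750) = 0.47175
adj(I−A) = Cᵀ =
  [ 0.5950   0.1275   0.2550]
  [ 0.0750   0.6900   0.2700]
  [ 0.1750   0.0375   0.6300]
(I − A)⁻¹ = adj(I−A) / det(I−A) ≈
  [   1.2613     0.2703     0.5405]
  [   0.1590     1.4626     0.5723]
  [   0.3710     0.0795     1.3355]
The output multiplier for sector j is the column-j sum of the Leontief inverse (I − A)⁻¹ = adj(I−A) / det(I−A).
Column H of adj(I−A): (0.5950, 0.0750, 0.1750); det(I−A) = 0.47175.
m_H = (0.5950 + 0.0750 + 0.1750) / 0.47175 = 0.845 / 0.47175 ≈ 1.791.

m_H = 1.791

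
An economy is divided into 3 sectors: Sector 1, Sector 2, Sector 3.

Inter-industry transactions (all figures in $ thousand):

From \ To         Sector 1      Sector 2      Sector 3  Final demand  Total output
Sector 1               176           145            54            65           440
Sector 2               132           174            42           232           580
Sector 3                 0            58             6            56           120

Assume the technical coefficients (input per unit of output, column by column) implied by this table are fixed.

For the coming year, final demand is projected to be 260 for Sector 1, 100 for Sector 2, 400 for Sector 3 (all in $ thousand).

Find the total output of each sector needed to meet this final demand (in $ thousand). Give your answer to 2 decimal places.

x_1 = 1203.92, x_2 = 917.65, x_3 = 517.65

Technical coefficients a_ij = z_ij / X_j:
  a_11 = 176/440 = 0.40, a_21 = 132/440 = 0.30, a_31 = 0/440 = 0.00
  a_12 = 145/580 = 0.25, a_22 = 174/580 = 0.30, a_32 = 58/580 = 0.10
  a_13 = 54/120 = 0.45, a_23 = 42/120 = 0.35, a_33 = 6/120 = 0.05
I − A =
  [   0.60    -0.25    -0.45]
  [  -0.30     0.70    -0.35]
  [   0.00    -0.10     0.95]
Cofactors of I−A, C_ij = (−1)^(i+j)·(minor ij) (rows/columns in the sector order above):
  C_11 = (0.70)(0.95) − (-0.35)(-0.10) = 0.6300
  C_12 = −[(-0.30)(0.95) − (-0.35)(0.00)] = 0.2850
  C_13 = (-0.30)(-0.10) − (0.70)(0.00) = 0.0300
  C_21 = −[(-0.25)(0.95) − (-0.45)(-0.10)] = 0.2825
  C_22 = (0.60)(0.95) − (-0.45)(0.00) = 0.5700
  C_23 = −[(0.60)(-0.10) − (-0.25)(0.00)] = 0.0600
  C_31 = (-0.25)(-0.35) − (-0.45)(0.70) = 0.4025
  C_32 = −[(0.60)(-0.35) − (-0.45)(-0.30)] = 0.3450
  C_33 = (0.60)(0.70) − (-0.25)(-0.30) = 0.3450
det(I−A) = Σ_j (I−A)_1j·C_1j = (0.60)(0.6300) + (-0.25)(0.2850) + (-0.45)(0.0300) = 0.29325
adj(I−A) = Cᵀ =
  [ 0.6300   0.2825   0.4025]
  [ 0.2850   0.5700   0.3450]
  [ 0.0300   0.0600   0.3450]
(I − A)⁻¹ = adj(I−A) / det(I−A) ≈
  [   2.1483     0.9633     1.3725]
  [   0.9719     1.9437     1.1765]
  [   0.1023     0.2046     1.1765]
x = (I − A)⁻¹ d = adj(I−A)·d / det(I−A), with det(I−A) = 0.29325:
  x_1 = (0.6300·260 + 0.2825·100 + 0.4025·400) / 0.29325 = 353.05 / 0.29325 ≈ 1203.92
  x_2 = (0.2850·260 + 0.5700·100 + 0.3450·400) / 0.29325 = 269.10 / 0.29325 ≈ 917.65
  x_3 = (0.0300·260 + 0.0600·100 + 0.3450·400) / 0.29325 = 151.80 / 0.29325 ≈ 517.65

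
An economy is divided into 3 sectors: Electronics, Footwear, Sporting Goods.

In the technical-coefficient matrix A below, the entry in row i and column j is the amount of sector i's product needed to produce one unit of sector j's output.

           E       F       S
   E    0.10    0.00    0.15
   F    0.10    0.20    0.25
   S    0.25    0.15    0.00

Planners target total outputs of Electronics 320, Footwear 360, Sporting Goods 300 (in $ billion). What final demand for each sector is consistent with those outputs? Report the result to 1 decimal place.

I − A =
  [   0.90     0.00    -0.15]
  [  -0.10     0.80    -0.25]
  [  -0.25    -0.15     1.00]
d = (I − A) x:
  d_E = (+0.90)·320 + (+0.00)·360 + (-0.15)·300 = 243.0
  d_F = (-0.10)·320 + (+0.80)·360 + (-0.25)·300 = 181.0
  d_S = (-0.25)·320 + (-0.15)·360 + (+1.00)·300 = 166.0

d_E = 243.0, d_F = 181.0, d_S = 166.0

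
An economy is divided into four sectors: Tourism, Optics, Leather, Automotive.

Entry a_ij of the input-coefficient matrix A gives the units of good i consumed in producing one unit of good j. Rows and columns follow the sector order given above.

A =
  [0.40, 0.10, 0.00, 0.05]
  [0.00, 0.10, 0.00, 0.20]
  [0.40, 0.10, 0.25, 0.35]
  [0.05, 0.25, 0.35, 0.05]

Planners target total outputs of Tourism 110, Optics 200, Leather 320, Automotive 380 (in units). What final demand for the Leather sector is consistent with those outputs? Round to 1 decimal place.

I − A =
  [   0.60    -0.10     0.00    -0.05]
  [   0.00     0.90     0.00    -0.20]
  [  -0.40    -0.10     0.75    -0.35]
  [  -0.05    -0.25    -0.35     0.95]
d = (I − A) x:
  d_1 = (+0.60)·110 + (-0.10)·200 + (+0.00)·320 + (-0.05)·380 = 27.0
  d_2 = (+0.00)·110 + (+0.90)·200 + (+0.00)·320 + (-0.20)·380 = 104.0
  d_3 = (-0.40)·110 + (-0.10)·200 + (+0.75)·320 + (-0.35)·380 = 43.0
  d_4 = (-0.05)·110 + (-0.25)·200 + (-0.35)·320 + (+0.95)·380 = 193.5

d_3 = 43.0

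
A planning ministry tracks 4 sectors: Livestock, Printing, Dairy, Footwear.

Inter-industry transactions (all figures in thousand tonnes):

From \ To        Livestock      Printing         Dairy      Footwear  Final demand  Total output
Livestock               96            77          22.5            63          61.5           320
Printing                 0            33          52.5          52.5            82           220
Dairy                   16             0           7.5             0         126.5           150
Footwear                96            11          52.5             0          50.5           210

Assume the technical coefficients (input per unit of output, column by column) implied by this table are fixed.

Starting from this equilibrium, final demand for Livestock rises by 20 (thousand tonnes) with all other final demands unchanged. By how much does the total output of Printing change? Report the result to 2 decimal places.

Technical coefficients a_ij = z_ij / X_j:
  a_LL = 96/320 = 0.30, a_PL = 0/320 = 0.00, a_DL = 16/320 = 0.05, a_FL = 96/320 = 0.30
  a_LP = 77/220 = 0.35, a_PP = 33/220 = 0.15, a_DP = 0/220 = 0.00, a_FP = 11/220 = 0.05
  a_LD = 22.5/150 = 0.15, a_PD = 52.5/150 = 0.35, a_DD = 7.5/150 = 0.05, a_FD = 52.5/150 = 0.35
  a_LF = 63/210 = 0.30, a_PF = 52.5/210 = 0.25, a_DF = 0/210 = 0.00, a_FF = 0/210 = 0.00
I − A =
  [   0.70    -0.35    -0.15    -0.30]
  [   0.00     0.85    -0.35    -0.25]
  [  -0.05     0.00     0.95     0.00]
  [  -0.30    -0.05    -0.35     1.00]
Compute the cofactors C_ij = (−1)^(i+j)·(3×3 minor ij) of I−A; the adjugate is their transpose:
adj(I−A) = Cᵀ =
  [ 0.795625   0.346750   0.373250   0.325375]
  [ 0.093125   0.566750   0.286000   0.169625]
  [ 0.041875   0.018250   0.483500   0.017125]
  [ 0.258000   0.138750   0.295500   0.552750]
det(I−A) = Σ_j (I−A)_1j·C_1j = (0.70)(0.795625) + (-0.35)(0.093125) + (-0.15)(0.041875) + (-0.30)(0.258000) = 0.4406625
(I − A)⁻¹ = adj(I−A) / det(I−A) ≈
  [   1.8055     0.7869     0.8470     0.7384]
  [   0.2113     1.2861     0.6490     0.3849]
  [   0.0950     0.0414     1.0972     0.0389]
  [   0.5855     0.3149     0.6706     1.2544]
Δx = (I − A)⁻¹ Δd with Δd having +20 in the Livestock component and 0 elsewhere.
So Δx_P = L_PL · (+20), where L_PL = adj(I−A)_PL / det(I−A) = 0.093125 / 0.4406625.
Δx_P = 0.093125 × (+20) / 0.4406625 = 1.8625 / 0.4406625 ≈ 4.23.

Δx_P = 4.23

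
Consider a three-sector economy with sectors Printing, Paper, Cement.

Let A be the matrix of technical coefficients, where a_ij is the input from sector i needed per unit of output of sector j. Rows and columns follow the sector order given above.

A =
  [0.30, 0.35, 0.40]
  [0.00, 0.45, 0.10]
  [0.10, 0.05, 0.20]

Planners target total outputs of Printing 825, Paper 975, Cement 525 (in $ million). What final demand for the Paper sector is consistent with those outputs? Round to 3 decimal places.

d_2 = 483.750

I − A =
  [   0.70    -0.35    -0.40]
  [   0.00     0.55    -0.10]
  [  -0.10    -0.05     0.80]
d = (I − A) x:
  d_1 = (+0.70)·825 + (-0.35)·975 + (-0.40)·525 = 26.250
  d_2 = (+0.00)·825 + (+0.55)·975 + (-0.10)·525 = 483.750
  d_3 = (-0.10)·825 + (-0.05)·975 + (+0.80)·525 = 288.750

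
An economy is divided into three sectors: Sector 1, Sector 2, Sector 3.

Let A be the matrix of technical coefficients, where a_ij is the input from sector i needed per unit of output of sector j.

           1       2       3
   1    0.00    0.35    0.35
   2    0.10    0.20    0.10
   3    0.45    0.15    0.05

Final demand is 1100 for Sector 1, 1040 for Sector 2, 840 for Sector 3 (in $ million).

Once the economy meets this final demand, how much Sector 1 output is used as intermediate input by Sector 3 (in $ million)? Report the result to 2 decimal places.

I − A =
  [   1.00    -0.35    -0.35]
  [  -0.10     0.80    -0.10]
  [  -0.45    -0.15     0.95]
Cofactors of I−A, C_ij = (−1)^(i+j)·(minor ij) (rows/columns in the sector order above):
  C_11 = (0.80)(0.95) − (-0.10)(-0.15) = 0.7450
  C_12 = −[(-0.10)(0.95) − (-0.10)(-0.45)] = 0.1400
  C_13 = (-0.10)(-0.15) − (0.80)(-0.45) = 0.3750
  C_21 = −[(-0.35)(0.95) − (-0.35)(-0.15)] = 0.3850
  C_22 = (1.00)(0.95) − (-0.35)(-0.45) = 0.7925
  C_23 = −[(1.00)(-0.15) − (-0.35)(-0.45)] = 0.3075
  C_31 = (-0.35)(-0.10) − (-0.35)(0.80) = 0.3150
  C_32 = −[(1.00)(-0.10) − (-0.35)(-0.10)] = 0.1350
  C_33 = (1.00)(0.80) − (-0.35)(-0.10) = 0.7650
det(I−A) = Σ_j (I−A)_1j·C_1j = (1.00)(0.7450) + (-0.35)(0.1400) + (-0.35)(0.3750) = 0.56475
adj(I−A) = Cᵀ =
  [ 0.7450   0.3850   0.3150]
  [ 0.1400   0.7925   0.1350]
  [ 0.3750   0.3075   0.7650]
(I − A)⁻¹ = adj(I−A) / det(I−A) ≈
  [   1.3192     0.6817     0.5578]
  [   0.2479     1.4033     0.2390]
  [   0.6640     0.5445     1.3546]
First solve x = (I − A)⁻¹ d = adj(I−A)·d / det(I−A); in particular x_3 = (0.3750·1100 + 0.3075·1040 + 0.7650·840) / 0.56475 = 1374.90 / 0.56475 ≈ 2434.5286.
Intermediate flow from 1 to 3: z_13 = a_13 · x_3 = 0.35 × 1374.90 / 0.56475 = 481.215 / 0.56475 ≈ 852.08.

z_13 = 852.08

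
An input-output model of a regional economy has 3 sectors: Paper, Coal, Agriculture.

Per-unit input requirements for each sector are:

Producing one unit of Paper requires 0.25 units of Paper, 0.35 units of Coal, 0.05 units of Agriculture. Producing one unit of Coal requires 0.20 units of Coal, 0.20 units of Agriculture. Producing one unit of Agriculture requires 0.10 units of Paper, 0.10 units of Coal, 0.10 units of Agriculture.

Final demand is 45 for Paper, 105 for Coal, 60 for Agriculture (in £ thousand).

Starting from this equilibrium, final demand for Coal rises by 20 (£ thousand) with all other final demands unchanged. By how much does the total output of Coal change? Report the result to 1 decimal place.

Δx_2 = 26.1

I − A =
  [   0.75     0.00    -0.10]
  [  -0.35     0.80    -0.10]
  [  -0.05    -0.20     0.90]
Cofactors of I−A, C_ij = (−1)^(i+j)·(minor ij) (rows/columns in the sector order above):
  C_11 = (0.80)(0.90) − (-0.10)(-0.20) = 0.7000
  C_12 = −[(-0.35)(0.90) − (-0.10)(-0.05)] = 0.3200
  C_13 = (-0.35)(-0.20) − (0.80)(-0.05) = 0.1100
  C_21 = −[(0.00)(0.90) − (-0.10)(-0.20)] = 0.0200
  C_22 = (0.75)(0.90) − (-0.10)(-0.05) = 0.6700
  C_23 = −[(0.75)(-0.20) − (0.00)(-0.05)] = 0.1500
  C_31 = (0.00)(-0.10) − (-0.10)(0.80) = 0.0800
  C_32 = −[(0.75)(-0.10) − (-0.10)(-0.35)] = 0.1100
  C_33 = (0.75)(0.80) − (0.00)(-0.35) = 0.6000
det(I−A) = Σ_j (I−A)_1j·C_1j = (0.75)(0.7000) + (0.00)(0.3200) + (-0.10)(0.1100) = 0.5140
adj(I−A) = Cᵀ =
  [ 0.7000   0.0200   0.0800]
  [ 0.3200   0.6700   0.1100]
  [ 0.1100   0.1500   0.6000]
(I − A)⁻¹ = adj(I−A) / det(I−A) ≈
  [   1.3619     0.0389     0.1556]
  [   0.6226     1.3035     0.2140]
  [   0.2140     0.2918     1.1673]
Δx = (I − A)⁻¹ Δd with Δd having +20 in the Coal component and 0 elsewhere.
So Δx_2 = L_22 · (+20), where L_22 = adj(I−A)_22 / det(I−A) = 0.6700 / 0.5140.
Δx_2 = 0.6700 × (+20) / 0.5140 = 13.40 / 0.5140 ≈ 26.1.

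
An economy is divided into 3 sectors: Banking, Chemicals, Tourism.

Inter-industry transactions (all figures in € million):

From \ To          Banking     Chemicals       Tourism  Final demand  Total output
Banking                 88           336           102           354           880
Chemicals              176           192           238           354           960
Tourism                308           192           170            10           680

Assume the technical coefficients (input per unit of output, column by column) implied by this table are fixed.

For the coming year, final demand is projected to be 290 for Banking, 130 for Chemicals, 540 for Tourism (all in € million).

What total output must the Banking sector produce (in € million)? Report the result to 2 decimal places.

x_1 = 967.18

Technical coefficients a_ij = z_ij / X_j:
  a_11 = 88/880 = 0.10, a_21 = 176/880 = 0.20, a_31 = 308/880 = 0.35
  a_12 = 336/960 = 0.35, a_22 = 192/960 = 0.20, a_32 = 192/960 = 0.20
  a_13 = 102/680 = 0.15, a_23 = 238/680 = 0.35, a_33 = 170/680 = 0.25
I − A =
  [   0.90    -0.35    -0.15]
  [  -0.20     0.80    -0.35]
  [  -0.35    -0.20     0.75]
Cofactors of I−A, C_ij = (−1)^(i+j)·(minor ij) (rows/columns in the sector order above):
  C_11 = (0.80)(0.75) − (-0.35)(-0.20) = 0.5300
  C_12 = −[(-0.20)(0.75) − (-0.35)(-0.35)] = 0.2725
  C_13 = (-0.20)(-0.20) − (0.80)(-0.35) = 0.3200
  C_21 = −[(-0.35)(0.75) − (-0.15)(-0.20)] = 0.2925
  C_22 = (0.90)(0.75) − (-0.15)(-0.35) = 0.6225
  C_23 = −[(0.90)(-0.20) − (-0.35)(-0.35)] = 0.3025
  C_31 = (-0.35)(-0.35) − (-0.15)(0.80) = 0.2425
  C_32 = −[(0.90)(-0.35) − (-0.15)(-0.20)] = 0.3450
  C_33 = (0.90)(0.80) − (-0.35)(-0.20) = 0.6500
det(I−A) = Σ_j (I−A)_1j·C_1j = (0.90)(0.5300) + (-0.35)(0.2725) + (-0.15)(0.3200) = 0.333625
adj(I−A) = Cᵀ =
  [ 0.5300   0.2925   0.2425]
  [ 0.2725   0.6225   0.3450]
  [ 0.3200   0.3025   0.6500]
(I − A)⁻¹ = adj(I−A) / det(I−A) ≈
  [   1.5886     0.8767     0.7269]
  [   0.8168     1.8659     1.0341]
  [   0.9592     0.9067     1.9483]
x = (I − A)⁻¹ d = adj(I−A)·d / det(I−A), with det(I−A) = 0.333625:
  x_1 = (0.5300·290 + 0.2925·130 + 0.2425·540) / 0.333625 = 322.675 / 0.333625 ≈ 967.18
  x_2 = (0.2725·290 + 0.6225·130 + 0.3450·540) / 0.333625 = 346.25 / 0.333625 ≈ 1037.84
  x_3 = (0.3200·290 + 0.3025·130 + 0.6500·540) / 0.333625 = 483.125 / 0.333625 ≈ 1448.11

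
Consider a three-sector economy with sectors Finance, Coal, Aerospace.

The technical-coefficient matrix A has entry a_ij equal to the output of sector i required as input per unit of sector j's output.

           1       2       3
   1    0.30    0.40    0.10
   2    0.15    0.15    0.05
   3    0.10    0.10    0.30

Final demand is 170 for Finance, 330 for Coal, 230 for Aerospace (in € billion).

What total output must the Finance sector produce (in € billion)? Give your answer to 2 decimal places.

x_1 = 613.23

I − A =
  [   0.70    -0.40    -0.10]
  [  -0.15     0.85    -0.05]
  [  -0.10    -0.10     0.70]
Cofactors of I−A, C_ij = (−1)^(i+j)·(minor ij) (rows/columns in the sector order above):
  C_11 = (0.85)(0.70) − (-0.05)(-0.10) = 0.5900
  C_12 = −[(-0.15)(0.70) − (-0.05)(-0.10)] = 0.1100
  C_13 = (-0.15)(-0.10) − (0.85)(-0.10) = 0.1000
  C_21 = −[(-0.40)(0.70) − (-0.10)(-0.10)] = 0.2900
  C_22 = (0.70)(0.70) − (-0.10)(-0.10) = 0.4800
  C_23 = −[(0.70)(-0.10) − (-0.40)(-0.10)] = 0.1100
  C_31 = (-0.40)(-0.05) − (-0.10)(0.85) = 0.1050
  C_32 = −[(0.70)(-0.05) − (-0.10)(-0.15)] = 0.0500
  C_33 = (0.70)(0.85) − (-0.40)(-0.15) = 0.5350
det(I−A) = Σ_j (I−A)_1j·C_1j = (0.70)(0.5900) + (-0.40)(0.1100) + (-0.10)(0.1000) = 0.3590
adj(I−A) = Cᵀ =
  [ 0.5900   0.2900   0.1050]
  [ 0.1100   0.4800   0.0500]
  [ 0.1000   0.1100   0.5350]
(I − A)⁻¹ = adj(I−A) / det(I−A) ≈
  [   1.6435     0.8078     0.2925]
  [   0.3064     1.3370     0.1393]
  [   0.2786     0.3064     1.4903]
x = (I − A)⁻¹ d = adj(I−A)·d / det(I−A), with det(I−A) = 0.3590:
  x_1 = (0.5900·170 + 0.2900·330 + 0.1050·230) / 0.3590 = 220.15 / 0.3590 ≈ 613.23
  x_2 = (0.1100·170 + 0.4800·330 + 0.0500·230) / 0.3590 = 188.60 / 0.3590 ≈ 525.35
  x_3 = (0.1000·170 + 0.1100·330 + 0.5350·230) / 0.3590 = 176.35 / 0.3590 ≈ 491.23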